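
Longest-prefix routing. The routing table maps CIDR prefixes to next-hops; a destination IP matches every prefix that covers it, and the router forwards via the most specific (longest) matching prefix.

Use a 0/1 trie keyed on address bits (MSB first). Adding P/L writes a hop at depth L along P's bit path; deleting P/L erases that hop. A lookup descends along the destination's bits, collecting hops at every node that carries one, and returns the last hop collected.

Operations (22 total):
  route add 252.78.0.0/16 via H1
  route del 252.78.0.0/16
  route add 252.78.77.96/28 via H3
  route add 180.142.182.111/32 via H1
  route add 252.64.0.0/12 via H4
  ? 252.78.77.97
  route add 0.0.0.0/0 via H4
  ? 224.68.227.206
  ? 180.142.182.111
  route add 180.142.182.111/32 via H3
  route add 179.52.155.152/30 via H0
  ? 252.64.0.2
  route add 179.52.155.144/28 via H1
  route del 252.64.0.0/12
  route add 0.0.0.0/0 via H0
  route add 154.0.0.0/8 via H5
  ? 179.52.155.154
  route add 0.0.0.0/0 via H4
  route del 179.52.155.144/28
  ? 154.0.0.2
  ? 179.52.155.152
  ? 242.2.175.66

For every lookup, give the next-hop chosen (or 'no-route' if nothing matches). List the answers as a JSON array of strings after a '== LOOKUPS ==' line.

Process each operation:
  + 252.78.0.0/16 (H1) depth=16
  - 252.78.0.0/16 clear@16
  + 252.78.77.96/28 (H3) depth=28
  + 180.142.182.111/32 (H1) depth=32
  + 252.64.0.0/12 (H4) depth=12
  ? 252.78.77.97  path d0:-→d1:-→d2:-→d3:-→d4:-→d5:-→d6:-→d7:-→d8:-→d9:-→d10:-→d11:-→d12:H4→d13:-→d14:-→d15:-→d16:-→d17:-→d18:-→d19:-→d20:-→d21:-→d22:-→d23:-→d24:-→d25:-→d26:-→d27:-→d28:H3  best=H3
  + 0.0.0.0/0 (H4) depth=0
  ? 224.68.227.206  path d0:H4→d1:-→d2:-→d3:-  best=H4
  ? 180.142.182.111  path d0:H4→d1:-→d2:-→d3:-→d4:-→d5:-→d6:-→d7:-→d8:-→d9:-→d10:-→d11:-→d12:-→d13:-→d14:-→d15:-→d16:-→d17:-→d18:-→d19:-→d20:-→d21:-→d22:-→d23:-→d24:-→d25:-→d26:-→d27:-→d28:-→d29:-→d30:-→d31:-→d32:H1  best=H1
  + 180.142.182.111/32 (H3) depth=32
  + 179.52.155.152/30 (H0) depth=30
  ? 252.64.0.2  path d0:H4→d1:-→d2:-→d3:-→d4:-→d5:-→d6:-→d7:-→d8:-→d9:-→d10:-→d11:-→d12:H4  best=H4
  + 179.52.155.144/28 (H1) depth=28
  - 252.64.0.0/12 clear@12
  + 0.0.0.0/0 (H0) depth=0
  + 154.0.0.0/8 (H5) depth=8
  ? 179.52.155.154  path d0:H0→d1:-→d2:-→d3:-→d4:-→d5:-→d6:-→d7:-→d8:-→d9:-→d10:-→d11:-→d12:-→d13:-→d14:-→d15:-→d16:-→d17:-→d18:-→d19:-→d20:-→d21:-→d22:-→d23:-→d24:-→d25:-→d26:-→d27:-→d28:H1→d29:-→d30:H0  best=H0
  + 0.0.0.0/0 (H4) depth=0
  - 179.52.155.144/28 clear@28
  ? 154.0.0.2  path d0:H4→d1:-→d2:-→d3:-→d4:-→d5:-→d6:-→d7:-→d8:H5  best=H5
  ? 179.52.155.152  path d0:H4→d1:-→d2:-→d3:-→d4:-→d5:-→d6:-→d7:-→d8:-→d9:-→d10:-→d11:-→d12:-→d13:-→d14:-→d15:-→d16:-→d17:-→d18:-→d19:-→d20:-→d21:-→d22:-→d23:-→d24:-→d25:-→d26:-→d27:-→d28:-→d29:-→d30:H0  best=H0
  ? 242.2.175.66  path d0:H4→d1:-→d2:-→d3:-→d4:-  best=H4

== LOOKUPS ==
["H3","H4","H1","H4","H0","H5","H0","H4"]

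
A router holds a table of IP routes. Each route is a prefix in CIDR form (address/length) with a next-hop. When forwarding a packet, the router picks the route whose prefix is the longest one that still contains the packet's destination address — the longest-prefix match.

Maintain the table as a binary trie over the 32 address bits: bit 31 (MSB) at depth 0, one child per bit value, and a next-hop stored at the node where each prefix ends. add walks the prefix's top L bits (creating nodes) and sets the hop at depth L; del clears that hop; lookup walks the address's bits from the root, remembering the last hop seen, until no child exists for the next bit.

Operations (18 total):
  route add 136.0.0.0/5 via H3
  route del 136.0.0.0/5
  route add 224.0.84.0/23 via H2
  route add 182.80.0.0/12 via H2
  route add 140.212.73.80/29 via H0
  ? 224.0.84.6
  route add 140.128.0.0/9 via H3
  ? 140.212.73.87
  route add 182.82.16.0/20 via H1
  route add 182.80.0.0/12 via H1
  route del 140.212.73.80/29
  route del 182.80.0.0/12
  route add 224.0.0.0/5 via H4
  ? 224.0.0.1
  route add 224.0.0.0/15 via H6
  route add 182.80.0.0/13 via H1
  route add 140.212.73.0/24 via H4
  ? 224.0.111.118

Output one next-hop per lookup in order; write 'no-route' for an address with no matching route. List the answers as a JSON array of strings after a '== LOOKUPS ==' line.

Process each operation:
  add 136.0.0.0/5 -> H3 at depth 5
  del 136.0.0.0/5 (clear depth 5)
  add 224.0.84.0/23 -> H2 at depth 23
  add 182.80.0.0/12 -> H2 at depth 12
  add 140.212.73.80/29 -> H0 at depth 29
  lookup 224.0.84.6: bits 11100000000000000101010 walk d0:-→d1:-→d2:-→d3:-→d4:-→d5:-→d6:-→d7:-→d8:-→d9:-→d10:-→d11:-→d12:-→d13:-→d14:-→d15:-→d16:-→d17:-→d18:-→d19:-→d20:-→d21:-→d22:-→d23:H2 -> H2
  add 140.128.0.0/9 -> H3 at depth 9
  lookup 140.212.73.87: bits 10001100110101000100100101010 walk d0:-→d1:-→d2:-→d3:-→d4:-→d5:-→d6:-→d7:-→d8:-→d9:H3→d10:-→d11:-→d12:-→d13:-→d14:-→d15:-→d16:-→d17:-→d18:-→d19:-→d20:-→d21:-→d22:-→d23:-→d24:-→d25:-→d26:-→d27:-→d28:-→d29:H0 -> H0
  add 182.82.16.0/20 -> H1 at depth 20
  add 182.80.0.0/12 -> H1 at depth 12
  del 140.212.73.80/29 (clear depth 29)
  del 182.80.0.0/12 (clear depth 12)
  add 224.0.0.0/5 -> H4 at depth 5
  lookup 224.0.0.1: bits 11100000000000000 walk d0:-→d1:-→d2:-→d3:-→d4:-→d5:H4→d6:-→d7:-→d8:-→d9:-→d10:-→d11:-→d12:-→d13:-→d14:-→d15:-→d16:-→d17:- -> H4
  add 224.0.0.0/15 -> H6 at depth 15
  add 182.80.0.0/13 -> H1 at depth 13
  add 140.212.73.0/24 -> H4 at depth 24
  lookup 224.0.111.118: bits 111000000000000001 walk d0:-→d1:-→d2:-→d3:-→d4:-→d5:H4→d6:-→d7:-→d8:-→d9:-→d10:-→d11:-→d12:-→d13:-→d14:-→d15:H6→d16:-→d17:-→d18:- -> H6

== LOOKUPS ==
["H2","H0","H4","H6"]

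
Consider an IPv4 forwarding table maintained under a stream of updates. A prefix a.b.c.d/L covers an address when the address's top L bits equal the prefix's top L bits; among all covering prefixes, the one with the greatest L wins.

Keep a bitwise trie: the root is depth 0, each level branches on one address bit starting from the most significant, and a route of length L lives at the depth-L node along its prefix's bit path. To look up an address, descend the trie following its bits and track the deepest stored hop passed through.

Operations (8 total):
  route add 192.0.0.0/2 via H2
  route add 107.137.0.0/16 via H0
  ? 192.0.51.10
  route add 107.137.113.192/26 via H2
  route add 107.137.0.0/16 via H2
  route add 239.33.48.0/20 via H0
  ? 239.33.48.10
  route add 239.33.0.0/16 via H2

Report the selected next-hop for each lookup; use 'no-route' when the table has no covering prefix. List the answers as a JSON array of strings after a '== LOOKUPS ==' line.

Process each operation:
  + 192.0.0.0/2 (H2) depth=2
  + 107.137.0.0/16 (H0) depth=16
  lookup 192.0.51.10: bits 11 walk d0:-→d1:-→d2:H2 -> H2
  + 107.137.113.192/26 (H2) depth=26
  + 107.137.0.0/16 (H2) depth=16
  + 239.33.48.0/20 (H0) depth=20
  lookup 239.33.48.10: bits 11101111001000010011 walk d0:-→d1:-→d2:H2→d3:-→d4:-→d5:-→d6:-→d7:-→d8:-→d9:-→d10:-→d11:-→d12:-→d13:-→d14:-→d15:-→d16:-→d17:-→d18:-→d19:-→d20:H0 -> H0
  + 239.33.0.0/16 (H2) depth=16

== LOOKUPS ==
["H2","H0"]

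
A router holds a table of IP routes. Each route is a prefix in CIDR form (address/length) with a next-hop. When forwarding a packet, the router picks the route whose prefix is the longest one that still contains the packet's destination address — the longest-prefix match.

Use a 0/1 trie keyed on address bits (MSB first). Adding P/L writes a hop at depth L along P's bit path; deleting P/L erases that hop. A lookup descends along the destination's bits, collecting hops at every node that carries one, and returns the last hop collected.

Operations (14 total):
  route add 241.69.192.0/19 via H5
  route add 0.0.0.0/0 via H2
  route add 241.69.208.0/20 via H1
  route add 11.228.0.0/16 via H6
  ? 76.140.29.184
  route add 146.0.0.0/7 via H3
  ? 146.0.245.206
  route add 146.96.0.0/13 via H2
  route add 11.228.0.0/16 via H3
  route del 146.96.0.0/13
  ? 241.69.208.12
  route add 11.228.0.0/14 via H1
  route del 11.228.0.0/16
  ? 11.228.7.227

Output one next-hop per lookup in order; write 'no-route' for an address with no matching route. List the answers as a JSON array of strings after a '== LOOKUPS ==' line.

Trace:
  + 241.69.192.0/19 (H5) depth=19
  + 0.0.0.0/0 (H2) depth=0
  + 241.69.208.0/20 (H1) depth=20
  + 11.228.0.0/16 (H6) depth=16
  Q 76.140.29.184: descend 0 ; hops seen [H2] ; pick H2
  + 146.0.0.0/7 (H3) depth=7
  Q 146.0.245.206: descend 1001001 ; hops seen [H2,H3] ; pick H3
  + 146.96.0.0/13 (H2) depth=13
  + 11.228.0.0/16 (H3) depth=16
  - 146.96.0.0/13 clear@13
  Q 241.69.208.12: descend 11110001010001011101 ; hops seen [H2,H5,H1] ; pick H1
  + 11.228.0.0/14 (H1) depth=14
  - 11.228.0.0/16 clear@16
  Q 11.228.7.227: descend 0000101111100100 ; hops seen [H2,H1] ; pick H1

== LOOKUPS ==
["H2","H3","H1","H1"]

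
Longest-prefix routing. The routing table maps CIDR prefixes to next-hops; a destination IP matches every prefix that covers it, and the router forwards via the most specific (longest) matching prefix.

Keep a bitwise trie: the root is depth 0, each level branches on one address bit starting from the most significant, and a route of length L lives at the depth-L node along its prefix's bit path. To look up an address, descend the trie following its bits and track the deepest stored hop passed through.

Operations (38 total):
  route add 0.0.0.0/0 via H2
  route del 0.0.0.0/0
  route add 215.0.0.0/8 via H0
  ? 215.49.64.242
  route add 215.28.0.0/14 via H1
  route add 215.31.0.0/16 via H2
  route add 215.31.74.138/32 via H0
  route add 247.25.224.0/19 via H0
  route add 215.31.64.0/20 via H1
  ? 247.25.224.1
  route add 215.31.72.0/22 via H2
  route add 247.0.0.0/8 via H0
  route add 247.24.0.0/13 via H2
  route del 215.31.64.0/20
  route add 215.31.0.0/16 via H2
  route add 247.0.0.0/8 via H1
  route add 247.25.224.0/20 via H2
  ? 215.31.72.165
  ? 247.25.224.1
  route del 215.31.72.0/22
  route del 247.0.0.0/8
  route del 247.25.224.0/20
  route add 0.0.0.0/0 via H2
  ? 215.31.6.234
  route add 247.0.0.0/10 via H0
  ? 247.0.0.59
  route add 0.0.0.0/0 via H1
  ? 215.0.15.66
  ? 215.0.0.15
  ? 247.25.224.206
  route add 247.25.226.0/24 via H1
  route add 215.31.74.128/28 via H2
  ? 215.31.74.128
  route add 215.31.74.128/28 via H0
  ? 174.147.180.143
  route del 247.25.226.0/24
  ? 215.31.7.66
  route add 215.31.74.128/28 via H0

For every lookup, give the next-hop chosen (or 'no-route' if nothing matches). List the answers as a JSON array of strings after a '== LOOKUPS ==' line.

Apply in order:
  add 0.0.0.0/0 -> H2 at depth 0
  - 0.0.0.0/0 clear@0
  add 215.0.0.0/8 -> H0 at depth 8
  ? 215.49.64.242  path d0:-→d1:-→d2:-→d3:-→d4:-→d5:-→d6:-→d7:-→d8:H0  best=H0
  add 215.28.0.0/14 -> H1 at depth 14
  add 215.31.0.0/16 -> H2 at depth 16
  add 215.31.74.138/32 -> H0 at depth 32
  add 247.25.224.0/19 -> H0 at depth 19
  add 215.31.64.0/20 -> H1 at depth 20
  ? 247.25.224.1  path d0:-→d1:-→d2:-→d3:-→d4:-→d5:-→d6:-→d7:-→d8:-→d9:-→d10:-→d11:-→d12:-→d13:-→d14:-→d15:-→d16:-→d17:-→d18:-→d19:H0  best=H0
  add 215.31.72.0/22 -> H2 at depth 22
  add 247.0.0.0/8 -> H0 at depth 8
  add 247.24.0.0/13 -> H2 at depth 13
  - 215.31.64.0/20 clear@20
  add 215.31.0.0/16 -> H2 at depth 16
  add 247.0.0.0/8 -> H1 at depth 8
  add 247.25.224.0/20 -> H2 at depth 20
  ? 215.31.72.165  path d0:-→d1:-→d2:-→d3:-→d4:-→d5:-→d6:-→d7:-→d8:H0→d9:-→d10:-→d11:-→d12:-→d13:-→d14:H1→d15:-→d16:H2→d17:-→d18:-→d19:-→d20:-→d21:-→d22:H2  best=H2
  ? 247.25.224.1  path d0:-→d1:-→d2:-→d3:-→d4:-→d5:-→d6:-→d7:-→d8:H1→d9:-→d10:-→d11:-→d12:-→d13:H2→d14:-→d15:-→d16:-→d17:-→d18:-→d19:H0→d20:H2  best=H2
  - 215.31.72.0/22 clear@22
  - 247.0.0.0/8 clear@8
  - 247.25.224.0/20 clear@20
  add 0.0.0.0/0 -> H2 at depth 0
  ? 215.31.6.234  path d0:H2→d1:-→d2:-→d3:-→d4:-→d5:-→d6:-→d7:-→d8:H0→d9:-→d10:-→d11:-→d12:-→d13:-→d14:H1→d15:-→d16:H2→d17:-  best=H2
  add 247.0.0.0/10 -> H0 at depth 10
  ? 247.0.0.59  path d0:H2→d1:-→d2:-→d3:-→d4:-→d5:-→d6:-→d7:-→d8:-→d9:-→d10:H0→d11:-  best=H0
  add 0.0.0.0/0 -> H1 at depth 0
  ? 215.0.15.66  path d0:H1→d1:-→d2:-→d3:-→d4:-→d5:-→d6:-→d7:-→d8:H0→d9:-→d10:-→d11:-  best=H0
  ? 215.0.0.15  path d0:H1→d1:-→d2:-→d3:-→d4:-→d5:-→d6:-→d7:-→d8:H0→d9:-→d10:-→d11:-  best=H0
  ? 247.25.224.206  path d0:H1→d1:-→d2:-→d3:-→d4:-→d5:-→d6:-→d7:-→d8:-→d9:-→d10:H0→d11:-→d12:-→d13:H2→d14:-→d15:-→d16:-→d17:-→d18:-→d19:H0→d20:-  best=H0
  add 247.25.226.0/24 -> H1 at depth 24
  add 215.31.74.128/28 -> H2 at depth 28
  ? 215.31.74.128  path d0:H1→d1:-→d2:-→d3:-→d4:-→d5:-→d6:-→d7:-→d8:H0→d9:-→d10:-→d11:-→d12:-→d13:-→d14:H1→d15:-→d16:H2→d17:-→d18:-→d19:-→d20:-→d21:-→d22:-→d23:-→d24:-→d25:-→d26:-→d27:-→d28:H2  best=H2
  add 215.31.74.128/28 -> H0 at depth 28
  ? 174.147.180.143  path d0:H1→d1:-  best=H1
  - 247.25.226.0/24 clear@24
  ? 215.31.7.66  path d0:H1→d1:-→d2:-→d3:-→d4:-→d5:-→d6:-→d7:-→d8:H0→d9:-→d10:-→d11:-→d12:-→d13:-→d14:H1→d15:-→d16:H2→d17:-  best=H2
  add 215.31.74.128/28 -> H0 at depth 28

== LOOKUPS ==
["H0","H0","H2","H2","H2","H0","H0","H0","H0","H2","H1","H2"]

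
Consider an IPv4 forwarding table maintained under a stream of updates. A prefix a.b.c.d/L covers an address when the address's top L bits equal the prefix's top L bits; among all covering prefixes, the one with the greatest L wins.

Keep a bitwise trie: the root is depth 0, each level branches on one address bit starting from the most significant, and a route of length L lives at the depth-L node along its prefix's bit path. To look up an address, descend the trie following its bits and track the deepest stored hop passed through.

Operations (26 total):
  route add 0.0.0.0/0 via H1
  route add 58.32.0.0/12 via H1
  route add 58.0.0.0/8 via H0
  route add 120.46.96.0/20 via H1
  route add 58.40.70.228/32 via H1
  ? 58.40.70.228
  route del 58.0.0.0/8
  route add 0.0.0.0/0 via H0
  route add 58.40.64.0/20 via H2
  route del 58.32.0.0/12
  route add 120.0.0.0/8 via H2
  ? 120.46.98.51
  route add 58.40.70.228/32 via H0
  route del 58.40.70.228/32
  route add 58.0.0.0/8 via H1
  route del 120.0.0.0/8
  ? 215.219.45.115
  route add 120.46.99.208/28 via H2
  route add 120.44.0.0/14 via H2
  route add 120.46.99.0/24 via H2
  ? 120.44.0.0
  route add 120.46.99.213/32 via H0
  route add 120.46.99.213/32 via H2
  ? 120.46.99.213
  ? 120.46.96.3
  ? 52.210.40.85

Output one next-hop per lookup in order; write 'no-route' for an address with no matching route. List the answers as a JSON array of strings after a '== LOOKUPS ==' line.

Trace:
  + 0.0.0.0/0 (H1) depth=0
  + 58.32.0.0/12 (H1) depth=12
  + 58.0.0.0/8 (H0) depth=8
  + 120.46.96.0/20 (H1) depth=20
  + 58.40.70.228/32 (H1) depth=32
  lookup 58.40.70.228: bits 00111010001010000100011011100100 walk d0:H1→d1:-→d2:-→d3:-→d4:-→d5:-→d6:-→d7:-→d8:H0→d9:-→d10:-→d11:-→d12:H1→d13:-→d14:-→d15:-→d16:-→d17:-→d18:-→d19:-→d20:-→d21:-→d22:-→d23:-→d24:-→d25:-→d26:-→d27:-→d28:-→d29:-→d30:-→d31:-→d32:H1 -> H1
  del 58.0.0.0/8 (clear depth 8)
  + 0.0.0.0/0 (H0) depth=0
  + 58.40.64.0/20 (H2) depth=20
  del 58.32.0.0/12 (clear depth 12)
  + 120.0.0.0/8 (H2) depth=8
  lookup 120.46.98.51: bits 01111000001011100110 walk d0:H0→d1:-→d2:-→d3:-→d4:-→d5:-→d6:-→d7:-→d8:H2→d9:-→d10:-→d11:-→d12:-→d13:-→d14:-→d15:-→d16:-→d17:-→d18:-→d19:-→d20:H1 -> H1
  + 58.40.70.228/32 (H0) depth=32
  del 58.40.70.228/32 (clear depth 32)
  + 58.0.0.0/8 (H1) depth=8
  del 120.0.0.0/8 (clear depth 8)
  lookup 215.219.45.115: bits ε walk d0:H0 -> H0
  + 120.46.99.208/28 (H2) depth=28
  + 120.44.0.0/14 (H2) depth=14
  + 120.46.99.0/24 (H2) depth=24
  lookup 120.44.0.0: bits 01111000001011 walk d0:H0→d1:-→d2:-→d3:-→d4:-→d5:-→d6:-→d7:-→d8:-→d9:-→d10:-→d11:-→d12:-→d13:-→d14:H2 -> H2
  + 120.46.99.213/32 (H0) depth=32
  + 120.46.99.213/32 (H2) depth=32
  lookup 120.46.99.213: bits 01111000001011100110001111010101 walk d0:H0→d1:-→d2:-→d3:-→d4:-→d5:-→d6:-→d7:-→d8:-→d9:-→d10:-→d11:-→d12:-→d13:-→d14:H2→d15:-→d16:-→d17:-→d18:-→d19:-→d20:H1→d21:-→d22:-→d23:-→d24:H2→d25:-→d26:-→d27:-→d28:H2→d29:-→d30:-→d31:-→d32:H2 -> H2
  lookup 120.46.96.3: bits 0111100000101110011000 walk d0:H0→d1:-→d2:-→d3:-→d4:-→d5:-→d6:-→d7:-→d8:-→d9:-→d10:-→d11:-→d12:-→d13:-→d14:H2→d15:-→d16:-→d17:-→d18:-→d19:-→d20:H1→d21:-→d22:- -> H1
  lookup 52.210.40.85: bits 0011 walk d0:H0→d1:-→d2:-→d3:-→d4:- -> H0

== LOOKUPS ==
["H1","H1","H0","H2","H2","H1","H0"]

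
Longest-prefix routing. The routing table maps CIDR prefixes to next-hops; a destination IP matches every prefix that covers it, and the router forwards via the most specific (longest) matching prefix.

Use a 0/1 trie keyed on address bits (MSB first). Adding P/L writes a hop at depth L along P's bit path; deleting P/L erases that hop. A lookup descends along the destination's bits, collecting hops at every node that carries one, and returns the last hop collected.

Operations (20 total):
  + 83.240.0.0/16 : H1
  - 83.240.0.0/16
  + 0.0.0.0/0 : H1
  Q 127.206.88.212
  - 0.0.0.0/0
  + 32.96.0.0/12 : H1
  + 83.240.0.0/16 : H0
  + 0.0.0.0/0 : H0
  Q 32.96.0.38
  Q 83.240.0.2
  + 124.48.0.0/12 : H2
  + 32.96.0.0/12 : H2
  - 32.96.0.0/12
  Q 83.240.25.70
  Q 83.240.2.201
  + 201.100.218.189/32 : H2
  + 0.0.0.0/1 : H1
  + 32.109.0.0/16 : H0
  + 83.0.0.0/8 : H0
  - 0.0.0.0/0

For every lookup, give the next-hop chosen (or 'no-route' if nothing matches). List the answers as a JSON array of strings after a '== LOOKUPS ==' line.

Apply in order:
  add 83.240.0.0/16 -> H1 at depth 16
  del 83.240.0.0/16 (clear depth 16)
  add 0.0.0.0/0 -> H1 at depth 0
  ? 127.206.88.212  path d0:H1→d1:-→d2:-  best=H1
  del 0.0.0.0/0 (clear depth 0)
  add 32.96.0.0/12 -> H1 at depth 12
  add 83.240.0.0/16 -> H0 at depth 16
  add 0.0.0.0/0 -> H0 at depth 0
  ? 32.96.0.38  path d0:H0→d1:-→d2:-→d3:-→d4:-→d5:-→d6:-→d7:-→d8:-→d9:-→d10:-→d11:-→d12:H1  best=H1
  ? 83.240.0.2  path d0:H0→d1:-→d2:-→d3:-→d4:-→d5:-→d6:-→d7:-→d8:-→d9:-→d10:-→d11:-→d12:-→d13:-→d14:-→d15:-→d16:H0  best=H0
  add 124.48.0.0/12 -> H2 at depth 12
  add 32.96.0.0/12 -> H2 at depth 12
  del 32.96.0.0/12 (clear depth 12)
  ? 83.240.25.70  path d0:H0→d1:-→d2:-→d3:-→d4:-→d5:-→d6:-→d7:-→d8:-→d9:-→d10:-→d11:-→d12:-→d13:-→d14:-→d15:-→d16:H0  best=H0
  ? 83.240.2.201  path d0:H0→d1:-→d2:-→d3:-→d4:-→d5:-→d6:-→d7:-→d8:-→d9:-→d10:-→d11:-→d12:-→d13:-→d14:-→d15:-→d16:H0  best=H0
  add 201.100.218.189/32 -> H2 at depth 32
  add 0.0.0.0/1 -> H1 at depth 1
  add 32.109.0.0/16 -> H0 at depth 16
  add 83.0.0.0/8 -> H0 at depth 8
  del 0.0.0.0/0 (clear depth 0)

== LOOKUPS ==
["H1","H1","H0","H0","H0"]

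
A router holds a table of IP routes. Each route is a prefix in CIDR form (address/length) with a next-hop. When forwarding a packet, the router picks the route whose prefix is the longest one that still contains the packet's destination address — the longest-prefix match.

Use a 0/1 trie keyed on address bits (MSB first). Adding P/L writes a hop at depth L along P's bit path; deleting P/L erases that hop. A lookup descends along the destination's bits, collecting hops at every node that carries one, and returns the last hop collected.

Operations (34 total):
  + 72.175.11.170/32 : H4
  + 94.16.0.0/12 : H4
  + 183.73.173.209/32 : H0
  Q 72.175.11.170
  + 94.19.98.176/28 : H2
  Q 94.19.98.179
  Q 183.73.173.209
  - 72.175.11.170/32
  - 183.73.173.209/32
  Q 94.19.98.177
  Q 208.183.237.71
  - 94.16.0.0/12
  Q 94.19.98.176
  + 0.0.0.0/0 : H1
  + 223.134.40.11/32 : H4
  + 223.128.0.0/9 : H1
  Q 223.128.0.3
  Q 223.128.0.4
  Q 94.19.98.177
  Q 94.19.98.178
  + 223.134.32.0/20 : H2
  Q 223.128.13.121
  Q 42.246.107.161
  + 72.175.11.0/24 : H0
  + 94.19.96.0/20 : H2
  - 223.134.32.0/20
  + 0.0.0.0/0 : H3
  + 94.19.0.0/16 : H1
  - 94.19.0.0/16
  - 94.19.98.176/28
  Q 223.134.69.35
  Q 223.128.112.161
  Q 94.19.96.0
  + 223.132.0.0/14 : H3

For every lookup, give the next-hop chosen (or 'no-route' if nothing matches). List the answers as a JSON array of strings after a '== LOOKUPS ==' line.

Process each operation:
  + 72.175.11.170/32 (H4) depth=32
  + 94.16.0.0/12 (H4) depth=12
  + 183.73.173.209/32 (H0) depth=32
  Q 72.175.11.170: descend 01001000101011110000101110101010 ; hops seen [H4] ; pick H4
  + 94.19.98.176/28 (H2) depth=28
  Q 94.19.98.179: descend 0101111000010011011000101011 ; hops seen [H4,H2] ; pick H2
  Q 183.73.173.209: descend 10110111010010011010110111010001 ; hops seen [H0] ; pick H0
  del 72.175.11.170/32 (clear depth 32)
  del 183.73.173.209/32 (clear depth 32)
  Q 94.19.98.177: descend 0101111000010011011000101011 ; hops seen [H4,H2] ; pick H2
  Q 208.183.237.71: descend 1 ; hops seen [∅] ; pick no-route
  del 94.16.0.0/12 (clear depth 12)
  Q 94.19.98.176: descend 0101111000010011011000101011 ; hops seen [H2] ; pick H2
  + 0.0.0.0/0 (H1) depth=0
  + 223.134.40.11/32 (H4) depth=32
  + 223.128.0.0/9 (H1) depth=9
  Q 223.128.0.3: descend 1101111110000 ; hops seen [H1,H1] ; pick H1
  Q 223.128.0.4: descend 1101111110000 ; hops seen [H1,H1] ; pick H1
  Q 94.19.98.177: descend 0101111000010011011000101011 ; hops seen [H1,H2] ; pick H2
  Q 94.19.98.178: descend 0101111000010011011000101011 ; hops seen [H1,H2] ; pick H2
  + 223.134.32.0/20 (H2) depth=20
  Q 223.128.13.121: descend 1101111110000 ; hops seen [H1,H1] ; pick H1
  Q 42.246.107.161: descend 0 ; hops seen [H1] ; pick H1
  + 72.175.11.0/24 (H0) depth=24
  + 94.19.96.0/20 (H2) depth=20
  del 223.134.32.0/20 (clear depth 20)
  + 0.0.0.0/0 (H3) depth=0
  + 94.19.0.0/16 (H1) depth=16
  del 94.19.0.0/16 (clear depth 16)
  del 94.19.98.176/28 (clear depth 28)
  Q 223.134.69.35: descend 11011111100001100 ; hops seen [H3,H1] ; pick H1
  Q 223.128.112.161: descend 1101111110000 ; hops seen [H3,H1] ; pick H1
  Q 94.19.96.0: descend 0101111000010011011000 ; hops seen [H3,H2] ; pick H2
  + 223.132.0.0/14 (H3) depth=14

== LOOKUPS ==
["H4","H2","H0","H2","no-route","H2","H1","H1","H2","H2","H1","H1","H1","H1","H2"]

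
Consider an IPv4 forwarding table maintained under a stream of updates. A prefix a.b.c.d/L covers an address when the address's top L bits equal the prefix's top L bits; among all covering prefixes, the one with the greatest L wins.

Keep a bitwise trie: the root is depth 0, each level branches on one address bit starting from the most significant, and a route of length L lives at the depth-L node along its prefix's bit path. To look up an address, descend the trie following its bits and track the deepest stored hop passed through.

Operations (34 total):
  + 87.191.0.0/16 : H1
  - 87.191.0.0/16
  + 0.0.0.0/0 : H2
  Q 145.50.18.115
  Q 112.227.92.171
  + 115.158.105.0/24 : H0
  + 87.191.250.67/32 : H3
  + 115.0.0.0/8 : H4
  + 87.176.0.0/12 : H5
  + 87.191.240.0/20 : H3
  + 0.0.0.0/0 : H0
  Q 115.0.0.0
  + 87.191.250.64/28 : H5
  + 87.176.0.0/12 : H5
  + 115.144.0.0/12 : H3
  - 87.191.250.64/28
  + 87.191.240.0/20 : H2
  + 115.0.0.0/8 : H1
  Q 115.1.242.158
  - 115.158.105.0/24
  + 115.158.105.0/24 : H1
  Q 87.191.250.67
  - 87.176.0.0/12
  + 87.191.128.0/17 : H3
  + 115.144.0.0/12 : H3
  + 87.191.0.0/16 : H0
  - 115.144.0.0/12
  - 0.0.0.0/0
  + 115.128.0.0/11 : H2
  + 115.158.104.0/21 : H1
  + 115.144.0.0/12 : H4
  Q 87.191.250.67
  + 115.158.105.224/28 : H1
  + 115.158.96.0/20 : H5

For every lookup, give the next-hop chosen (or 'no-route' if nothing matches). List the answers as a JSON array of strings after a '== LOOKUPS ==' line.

Trace:
  add 87.191.0.0/16 -> H1 at depth 16
  del 87.191.0.0/16 (clear depth 16)
  add 0.0.0.0/0 -> H2 at depth 0
  lookup 145.50.18.115: bits ε walk d0:H2 -> H2
  lookup 112.227.92.171: bits 01 walk d0:H2→d1:-→d2:- -> H2
  add 115.158.105.0/24 -> H0 at depth 24
  add 87.191.250.67/32 -> H3 at depth 32
  add 115.0.0.0/8 -> H4 at depth 8
  add 87.176.0.0/12 -> H5 at depth 12
  add 87.191.240.0/20 -> H3 at depth 20
  add 0.0.0.0/0 -> H0 at depth 0
  lookup 115.0.0.0: bits 01110011 walk d0:H0→d1:-→d2:-→d3:-→d4:-→d5:-→d6:-→d7:-→d8:H4 -> H4
  add 87.191.250.64/28 -> H5 at depth 28
  add 87.176.0.0/12 -> H5 at depth 12
  add 115.144.0.0/12 -> H3 at depth 12
  del 87.191.250.64/28 (clear depth 28)
  add 87.191.240.0/20 -> H2 at depth 20
  add 115.0.0.0/8 -> H1 at depth 8
  lookup 115.1.242.158: bits 01110011 walk d0:H0→d1:-→d2:-→d3:-→d4:-→d5:-→d6:-→d7:-→d8:H1 -> H1
  del 115.158.105.0/24 (clear depth 24)
  add 115.158.105.0/24 -> H1 at depth 24
  lookup 87.191.250.67: bits 01010111101111111111101001000011 walk d0:H0→d1:-→d2:-→d3:-→d4:-→d5:-→d6:-→d7:-→d8:-→d9:-→d10:-→d11:-→d12:H5→d13:-→d14:-→d15:-→d16:-→d17:-→d18:-→d19:-→d20:H2→d21:-→d22:-→d23:-→d24:-→d25:-→d26:-→d27:-→d28:-→d29:-→d30:-→d31:-→d32:H3 -> H3
  del 87.176.0.0/12 (clear depth 12)
  add 87.191.128.0/17 -> H3 at depth 17
  add 115.144.0.0/12 -> H3 at depth 12
  add 87.191.0.0/16 -> H0 at depth 16
  del 115.144.0.0/12 (clear depth 12)
  del 0.0.0.0/0 (clear depth 0)
  add 115.128.0.0/11 -> H2 at depth 11
  add 115.158.104.0/21 -> H1 at depth 21
  add 115.144.0.0/12 -> H4 at depth 12
  lookup 87.191.250.67: bits 01010111101111111111101001000011 walk d0:-→d1:-→d2:-→d3:-→d4:-→d5:-→d6:-→d7:-→d8:-→d9:-→d10:-→d11:-→d12:-→d13:-→d14:-→d15:-→d16:H0→d17:H3→d18:-→d19:-→d20:H2→d21:-→d22:-→d23:-→d24:-→d25:-→d26:-→d27:-→d28:-→d29:-→d30:-→d31:-→d32:H3 -> H3
  add 115.158.105.224/28 -> H1 at depth 28
  add 115.158.96.0/20 -> H5 at depth 20

== LOOKUPS ==
["H2","H2","H4","H1","H3","H3"]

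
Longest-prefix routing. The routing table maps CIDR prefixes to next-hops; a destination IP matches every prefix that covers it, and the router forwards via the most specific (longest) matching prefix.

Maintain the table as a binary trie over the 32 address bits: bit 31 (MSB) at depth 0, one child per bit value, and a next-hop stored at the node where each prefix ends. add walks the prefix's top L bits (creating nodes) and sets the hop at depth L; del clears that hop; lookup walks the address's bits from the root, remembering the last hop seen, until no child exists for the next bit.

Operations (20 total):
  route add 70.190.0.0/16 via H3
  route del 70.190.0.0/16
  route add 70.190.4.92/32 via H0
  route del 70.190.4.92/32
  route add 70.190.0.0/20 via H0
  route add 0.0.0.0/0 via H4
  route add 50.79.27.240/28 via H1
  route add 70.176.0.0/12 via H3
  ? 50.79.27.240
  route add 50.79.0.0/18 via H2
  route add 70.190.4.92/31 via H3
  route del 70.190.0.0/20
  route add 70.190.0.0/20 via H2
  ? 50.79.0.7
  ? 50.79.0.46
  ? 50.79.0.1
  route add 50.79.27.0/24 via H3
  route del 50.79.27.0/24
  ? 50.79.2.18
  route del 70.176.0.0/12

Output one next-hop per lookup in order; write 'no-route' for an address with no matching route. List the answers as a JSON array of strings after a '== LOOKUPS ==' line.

Process each operation:
  add 70.190.0.0/16 -> H3 at depth 16
  del 70.190.0.0/16 (clear depth 16)
  add 70.190.4.92/32 -> H0 at depth 32
  del 70.190.4.92/32 (clear depth 32)
  add 70.190.0.0/20 -> H0 at depth 20
  add 0.0.0.0/0 -> H4 at depth 0
  add 50.79.27.240/28 -> H1 at depth 28
  add 70.176.0.0/12 -> H3 at depth 12
  Q 50.79.27.240: descend 0011001001001111000110111111 ; hops seen [H4,H1] ; pick H1
  add 50.79.0.0/18 -> H2 at depth 18
  add 70.190.4.92/31 -> H3 at depth 31
  del 70.190.0.0/20 (clear depth 20)
  add 70.190.0.0/20 -> H2 at depth 20
  Q 50.79.0.7: descend 0011001001001111000 ; hops seen [H4,H2] ; pick H2
  Q 50.79.0.46: descend 0011001001001111000 ; hops seen [H4,H2] ; pick H2
  Q 50.79.0.1: descend 0011001001001111000 ; hops seen [H4,H2] ; pick H2
  add 50.79.27.0/24 -> H3 at depth 24
  del 50.79.27.0/24 (clear depth 24)
  Q 50.79.2.18: descend 0011001001001111000 ; hops seen [H4,H2] ; pick H2
  del 70.176.0.0/12 (clear depth 12)

== LOOKUPS ==
["H1","H2","H2","H2","H2"]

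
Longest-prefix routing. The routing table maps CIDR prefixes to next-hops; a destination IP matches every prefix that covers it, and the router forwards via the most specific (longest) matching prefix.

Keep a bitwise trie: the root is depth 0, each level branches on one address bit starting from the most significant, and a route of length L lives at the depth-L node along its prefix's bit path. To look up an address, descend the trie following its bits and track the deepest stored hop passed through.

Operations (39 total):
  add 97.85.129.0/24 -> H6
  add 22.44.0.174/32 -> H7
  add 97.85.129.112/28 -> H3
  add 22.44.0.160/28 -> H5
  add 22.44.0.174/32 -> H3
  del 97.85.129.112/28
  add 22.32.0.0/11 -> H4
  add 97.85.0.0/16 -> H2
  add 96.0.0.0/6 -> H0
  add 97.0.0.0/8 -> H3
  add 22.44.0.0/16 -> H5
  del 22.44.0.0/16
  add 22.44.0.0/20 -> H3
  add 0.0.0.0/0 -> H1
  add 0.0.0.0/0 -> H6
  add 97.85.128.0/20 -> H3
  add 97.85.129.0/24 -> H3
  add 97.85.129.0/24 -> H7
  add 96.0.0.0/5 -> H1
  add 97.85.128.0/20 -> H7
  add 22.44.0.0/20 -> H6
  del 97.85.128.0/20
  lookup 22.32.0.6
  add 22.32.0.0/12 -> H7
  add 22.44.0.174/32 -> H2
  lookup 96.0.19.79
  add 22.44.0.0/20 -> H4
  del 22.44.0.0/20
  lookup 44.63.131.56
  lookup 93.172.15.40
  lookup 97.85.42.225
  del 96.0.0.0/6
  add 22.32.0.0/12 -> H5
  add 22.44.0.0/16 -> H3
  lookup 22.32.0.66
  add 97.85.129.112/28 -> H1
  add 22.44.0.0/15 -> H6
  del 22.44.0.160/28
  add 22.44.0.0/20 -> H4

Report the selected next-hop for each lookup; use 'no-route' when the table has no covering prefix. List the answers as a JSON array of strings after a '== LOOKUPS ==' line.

Apply in order:
  add 97.85.129.0/24 -> H6 at depth 24
  add 22.44.0.174/32 -> H7 at depth 32
  add 97.85.129.112/28 -> H3 at depth 28
  add 22.44.0.160/28 -> H5 at depth 28
  add 22.44.0.174/32 -> H3 at depth 32
  - 97.85.129.112/28 clear@28
  add 22.32.0.0/11 -> H4 at depth 11
  add 97.85.0.0/16 -> H2 at depth 16
  add 96.0.0.0/6 -> H0 at depth 6
  add 97.0.0.0/8 -> H3 at depth 8
  add 22.44.0.0/16 -> H5 at depth 16
  - 22.44.0.0/16 clear@16
  add 22.44.0.0/20 -> H3 at depth 20
  add 0.0.0.0/0 -> H1 at depth 0
  add 0.0.0.0/0 -> H6 at depth 0
  add 97.85.128.0/20 -> H3 at depth 20
  add 97.85.129.0/24 -> H3 at depth 24
  add 97.85.129.0/24 -> H7 at depth 24
  add 96.0.0.0/5 -> H1 at depth 5
  add 97.85.128.0/20 -> H7 at depth 20
  add 22.44.0.0/20 -> H6 at depth 20
  - 97.85.128.0/20 clear@20
  ? 22.32.0.6  path d0:H6→d1:-→d2:-→d3:-→d4:-→d5:-→d6:-→d7:-→d8:-→d9:-→d10:-→d11:H4→d12:-  best=H4
  add 22.32.0.0/12 -> H7 at depth 12
  add 22.44.0.174/32 -> H2 at depth 32
  ? 96.0.19.79  path d0:H6→d1:-→d2:-→d3:-→d4:-→d5:H1→d6:H0→d7:-  best=H0
  add 22.44.0.0/20 -> H4 at depth 20
  - 22.44.0.0/20 clear@20
  ? 44.63.131.56  path d0:H6→d1:-→d2:-  best=H6
  ? 93.172.15.40  path d0:H6→d1:-→d2:-  best=H6
  ? 97.85.42.225  path d0:H6→d1:-→d2:-→d3:-→d4:-→d5:H1→d6:H0→d7:-→d8:H3→d9:-→d10:-→d11:-→d12:-→d13:-→d14:-→d15:-→d16:H2  best=H2
  - 96.0.0.0/6 clear@6
  add 22.32.0.0/12 -> H5 at depth 12
  add 22.44.0.0/16 -> H3 at depth 16
  ? 22.32.0.66  path d0:H6→d1:-→d2:-→d3:-→d4:-→d5:-→d6:-→d7:-→d8:-→d9:-→d10:-→d11:H4→d12:H5  best=H5
  add 97.85.129.112/28 -> H1 at depth 28
  add 22.44.0.0/15 -> H6 at depth 15
  - 22.44.0.160/28 clear@28
  add 22.44.0.0/20 -> H4 at depth 20

== LOOKUPS ==
["H4","H0","H6","H6","H2","H5"]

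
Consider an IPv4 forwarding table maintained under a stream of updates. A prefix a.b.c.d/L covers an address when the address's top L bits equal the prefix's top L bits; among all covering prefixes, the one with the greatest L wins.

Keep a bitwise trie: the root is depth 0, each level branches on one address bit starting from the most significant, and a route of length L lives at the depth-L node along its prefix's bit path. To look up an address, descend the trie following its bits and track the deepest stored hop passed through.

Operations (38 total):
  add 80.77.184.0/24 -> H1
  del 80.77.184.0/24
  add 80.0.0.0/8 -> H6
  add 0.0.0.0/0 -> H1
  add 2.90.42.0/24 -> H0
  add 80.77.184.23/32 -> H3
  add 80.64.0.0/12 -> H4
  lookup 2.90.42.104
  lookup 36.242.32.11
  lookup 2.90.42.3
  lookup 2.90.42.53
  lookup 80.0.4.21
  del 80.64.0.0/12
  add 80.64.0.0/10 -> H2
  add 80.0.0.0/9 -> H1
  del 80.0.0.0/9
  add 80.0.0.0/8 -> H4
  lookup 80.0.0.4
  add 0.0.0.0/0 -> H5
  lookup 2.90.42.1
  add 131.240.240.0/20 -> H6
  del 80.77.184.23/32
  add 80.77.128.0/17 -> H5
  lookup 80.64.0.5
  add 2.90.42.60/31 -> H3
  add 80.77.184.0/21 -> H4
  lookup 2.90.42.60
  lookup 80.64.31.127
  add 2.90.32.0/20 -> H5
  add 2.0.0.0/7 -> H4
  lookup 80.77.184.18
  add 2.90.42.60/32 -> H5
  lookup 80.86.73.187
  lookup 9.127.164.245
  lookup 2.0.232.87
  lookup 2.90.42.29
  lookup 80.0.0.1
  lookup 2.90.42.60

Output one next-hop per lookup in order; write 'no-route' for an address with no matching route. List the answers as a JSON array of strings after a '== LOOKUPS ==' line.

Trace:
  add 80.77.184.0/24 -> H1 at depth 24
  del 80.77.184.0/24 (clear depth 24)
  add 80.0.0.0/8 -> H6 at depth 8
  add 0.0.0.0/0 -> H1 at depth 0
  add 2.90.42.0/24 -> H0 at depth 24
  add 80.77.184.23/32 -> H3 at depth 32
  add 80.64.0.0/12 -> H4 at depth 12
  ? 2.90.42.104  path d0:H1→d1:-→d2:-→d3:-→d4:-→d5:-→d6:-→d7:-→d8:-→d9:-→d10:-→d11:-→d12:-→d13:-→d14:-→d15:-→d16:-→d17:-→d18:-→d19:-→d20:-→d21:-→d22:-→d23:-→d24:H0  best=H0
  ? 36.242.32.11  path d0:H1→d1:-→d2:-  best=H1
  ? 2.90.42.3  path d0:H1→d1:-→d2:-→d3:-→d4:-→d5:-→d6:-→d7:-→d8:-→d9:-→d10:-→d11:-→d12:-→d13:-→d14:-→d15:-→d16:-→d17:-→d18:-→d19:-→d20:-→d21:-→d22:-→d23:-→d24:H0  best=H0
  ? 2.90.42.53  path d0:H1→d1:-→d2:-→d3:-→d4:-→d5:-→d6:-→d7:-→d8:-→d9:-→d10:-→d11:-→d12:-→d13:-→d14:-→d15:-→d16:-→d17:-→d18:-→d19:-→d20:-→d21:-→d22:-→d23:-→d24:H0  best=H0
  ? 80.0.4.21  path d0:H1→d1:-→d2:-→d3:-→d4:-→d5:-→d6:-→d7:-→d8:H6→d9:-  best=H6
  del 80.64.0.0/12 (clear depth 12)
  add 80.64.0.0/10 -> H2 at depth 10
  add 80.0.0.0/9 -> H1 at depth 9
  del 80.0.0.0/9 (clear depth 9)
  add 80.0.0.0/8 -> H4 at depth 8
  ? 80.0.0.4  path d0:H1→d1:-→d2:-→d3:-→d4:-→d5:-→d6:-→d7:-→d8:H4→d9:-  best=H4
  add 0.0.0.0/0 -> H5 at depth 0
  ? 2.90.42.1  path d0:H5→d1:-→d2:-→d3:-→d4:-→d5:-→d6:-→d7:-→d8:-→d9:-→d10:-→d11:-→d12:-→d13:-→d14:-→d15:-→d16:-→d17:-→d18:-→d19:-→d20:-→d21:-→d22:-→d23:-→d24:H0  best=H0
  add 131.240.240.0/20 -> H6 at depth 20
  del 80.77.184.23/32 (clear depth 32)
  add 80.77.128.0/17 -> H5 at depth 17
  ? 80.64.0.5  path d0:H5→d1:-→d2:-→d3:-→d4:-→d5:-→d6:-→d7:-→d8:H4→d9:-→d10:H2→d11:-→d12:-  best=H2
  add 2.90.42.60/31 -> H3 at depth 31
  add 80.77.184.0/21 -> H4 at depth 21
  ? 2.90.42.60  path d0:H5→d1:-→d2:-→d3:-→d4:-→d5:-→d6:-→d7:-→d8:-→d9:-→d10:-→d11:-→d12:-→d13:-→d14:-→d15:-→d16:-→d17:-→d18:-→d19:-→d20:-→d21:-→d22:-→d23:-→d24:H0→d25:-→d26:-→d27:-→d28:-→d29:-→d30:-→d31:H3  best=H3
  ? 80.64.31.127  path d0:H5→d1:-→d2:-→d3:-→d4:-→d5:-→d6:-→d7:-→d8:H4→d9:-→d10:H2→d11:-→d12:-  best=H2
  add 2.90.32.0/20 -> H5 at depth 20
  add 2.0.0.0/7 -> H4 at depth 7
  ? 80.77.184.18  path d0:H5→d1:-→d2:-→d3:-→d4:-→d5:-→d6:-→d7:-→d8:H4→d9:-→d10:H2→d11:-→d12:-→d13:-→d14:-→d15:-→d16:-→d17:H5→d18:-→d19:-→d20:-→d21:H4→d22:-→d23:-→d24:-→d25:-→d26:-→d27:-→d28:-→d29:-  best=H4
  add 2.90.42.60/32 -> H5 at depth 32
  ? 80.86.73.187  path d0:H5→d1:-→d2:-→d3:-→d4:-→d5:-→d6:-→d7:-→d8:H4→d9:-→d10:H2→d11:-  best=H2
  ? 9.127.164.245  path d0:H5→d1:-→d2:-→d3:-→d4:-  best=H5
  ? 2.0.232.87  path d0:H5→d1:-→d2:-→d3:-→d4:-→d5:-→d6:-→d7:H4→d8:-→d9:-  best=H4
  ? 2.90.42.29  path d0:H5→d1:-→d2:-→d3:-→d4:-→d5:-→d6:-→d7:H4→d8:-→d9:-→d10:-→d11:-→d12:-→d13:-→d14:-→d15:-→d16:-→d17:-→d18:-→d19:-→d20:H5→d21:-→d22:-→d23:-→d24:H0→d25:-→d26:-  best=H0
  ? 80.0.0.1  path d0:H5→d1:-→d2:-→d3:-→d4:-→d5:-→d6:-→d7:-→d8:H4→d9:-  best=H4
  ? 2.90.42.60  path d0:H5→d1:-→d2:-→d3:-→d4:-→d5:-→d6:-→d7:H4→d8:-→d9:-→d10:-→d11:-→d12:-→d13:-→d14:-→d15:-→d16:-→d17:-→d18:-→d19:-→d20:H5→d21:-→d22:-→d23:-→d24:H0→d25:-→d26:-→d27:-→d28:-→d29:-→d30:-→d31:H3→d32:H5  best=H5

== LOOKUPS ==
["H0","H1","H0","H0","H6","H4","H0","H2","H3","H2","H4","H2","H5","H4","H0","H4","H5"]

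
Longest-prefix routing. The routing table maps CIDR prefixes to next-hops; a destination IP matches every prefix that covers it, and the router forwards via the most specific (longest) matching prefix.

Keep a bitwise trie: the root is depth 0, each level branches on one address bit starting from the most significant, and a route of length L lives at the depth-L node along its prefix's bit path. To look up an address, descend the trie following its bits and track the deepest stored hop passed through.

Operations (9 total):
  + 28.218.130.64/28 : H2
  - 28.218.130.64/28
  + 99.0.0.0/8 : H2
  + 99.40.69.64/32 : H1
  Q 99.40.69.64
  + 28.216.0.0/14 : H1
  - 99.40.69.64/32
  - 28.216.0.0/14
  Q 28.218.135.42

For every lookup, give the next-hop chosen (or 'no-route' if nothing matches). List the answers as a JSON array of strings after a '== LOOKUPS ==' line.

Trace:
  add 28.218.130.64/28 -> H2 at depth 28
  del 28.218.130.64/28 (clear depth 28)
  add 99.0.0.0/8 -> H2 at depth 8
  add 99.40.69.64/32 -> H1 at depth 32
  lookup 99.40.69.64: bits 01100011001010000100010101000000 walk d0:-→d1:-→d2:-→d3:-→d4:-→d5:-→d6:-→d7:-→d8:H2→d9:-→d10:-→d11:-→d12:-→d13:-→d14:-→d15:-→d16:-→d17:-→d18:-→d19:-→d20:-→d21:-→d22:-→d23:-→d24:-→d25:-→d26:-→d27:-→d28:-→d29:-→d30:-→d31:-→d32:H1 -> H1
  add 28.216.0.0/14 -> H1 at depth 14
  del 99.40.69.64/32 (clear depth 32)
  del 28.216.0.0/14 (clear depth 14)
  lookup 28.218.135.42: bits 000111001101101010000 walk d0:-→d1:-→d2:-→d3:-→d4:-→d5:-→d6:-→d7:-→d8:-→d9:-→d10:-→d11:-→d12:-→d13:-→d14:-→d15:-→d16:-→d17:-→d18:-→d19:-→d20:-→d21:- -> no-route

== LOOKUPS ==
["H1","no-route"]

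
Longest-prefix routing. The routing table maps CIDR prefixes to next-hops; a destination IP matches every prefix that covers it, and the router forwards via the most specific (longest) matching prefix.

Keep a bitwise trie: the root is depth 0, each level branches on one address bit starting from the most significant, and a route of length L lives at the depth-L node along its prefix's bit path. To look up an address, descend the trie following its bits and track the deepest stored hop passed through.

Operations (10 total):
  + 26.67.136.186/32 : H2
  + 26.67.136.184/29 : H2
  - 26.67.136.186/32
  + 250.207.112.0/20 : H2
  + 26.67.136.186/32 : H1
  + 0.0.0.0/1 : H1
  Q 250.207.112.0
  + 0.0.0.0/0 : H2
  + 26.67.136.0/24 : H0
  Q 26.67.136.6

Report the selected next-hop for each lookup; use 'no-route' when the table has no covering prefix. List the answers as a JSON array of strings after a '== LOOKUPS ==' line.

Trace:
  add 26.67.136.186/32 -> H2 at depth 32
  add 26.67.136.184/29 -> H2 at depth 29
  - 26.67.136.186/32 clear@32
  add 250.207.112.0/20 -> H2 at depth 20
  add 26.67.136.186/32 -> H1 at depth 32
  add 0.0.0.0/1 -> H1 at depth 1
  Q 250.207.112.0: descend 11111010110011110111 ; hops seen [H2] ; pick H2
  add 0.0.0.0/0 -> H2 at depth 0
  add 26.67.136.0/24 -> H0 at depth 24
  Q 26.67.136.6: descend 000110100100001110001000 ; hops seen [H2,H1,H0] ; pick H0

== LOOKUPS ==
["H2","H0"]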